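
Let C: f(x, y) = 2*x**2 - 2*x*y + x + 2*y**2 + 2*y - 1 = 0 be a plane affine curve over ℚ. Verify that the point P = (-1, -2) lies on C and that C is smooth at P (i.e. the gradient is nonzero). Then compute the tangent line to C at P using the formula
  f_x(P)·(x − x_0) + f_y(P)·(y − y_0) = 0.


Tangent line at P: x - 4*y - 7 = 0.

Step 1: f(-1, -2) = 0, so P lies on C.
Step 2: partial derivatives
  f_x(x, y) = 4*x - 2*y + 1, f_y(x, y) = -2*x + 4*y + 2.
  f_x(P) = 1, f_y(P) = -4 (gradient nonzero, so P is smooth).
Step 3: tangent line at P: 1·(x − -1) + -4·(y − -2) = 0.
Expanding: x - 4*y - 7 = 0.


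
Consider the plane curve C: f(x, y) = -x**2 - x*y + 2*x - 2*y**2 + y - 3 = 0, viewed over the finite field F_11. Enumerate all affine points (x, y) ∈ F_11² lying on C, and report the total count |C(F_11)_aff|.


Affine F_11-points: {(3, 5), (4, 0), (4, 4), (5, 4), (5, 5), (8, 6), (8, 7), (9, 0), (9, 7), (10, 6)}; count = 10.

For each of the 121 pairs (x, y) ∈ F_11², evaluate f(x, y) mod 11. Record the zeros.
  x = 0: [0↦8, 1↦7, 2↦2, 3↦4, 4↦2, 5↦7, 6↦8, 7↦5, 8↦9, 9↦9, 10↦5]  zeros at y ∈ ∅
  x = 1: [0↦9, 1↦7, 2↦1, 3↦2, 4↦10, 5↦3, 6↦3, 7↦10, 8↦2, 9↦1, 10↦7]  zeros at y ∈ ∅
  x = 2: [0↦8, 1↦5, 2↦9, 3↦9, 4↦5, 5↦8, 6↦7, 7↦2, 8↦4, 9↦2, 10↦7]  zeros at y ∈ ∅
  x = 3: [0↦5, 1↦1, 2↦4, 3↦3, 4↦9, 5↦0, 6↦9, 7↦3, 8↦4, 9↦1, 10↦5]  zeros at y ∈ {5}
  x = 4: [0↦0, 1↦6, 2↦8, 3↦6, 4↦0, 5↦1, 6↦9, 7↦2, 8↦2, 9↦9, 10↦1]  zeros at y ∈ {0, 4}
  x = 5: [0↦4, 1↦9, 2↦10, 3↦7, 4↦0, 5↦0, 6↦7, 7↦10, 8↦9, 9↦4, 10↦6]  zeros at y ∈ {4, 5}
  x = 6: [0↦6, 1↦10, 2↦10, 3↦6, 4↦9, 5↦8, 6↦3, 7↦5, 8↦3, 9↦8, 10↦9]  zeros at y ∈ ∅
  x = 7: [0↦6, 1↦9, 2↦8, 3↦3, 4↦5, 5↦3, 6↦8, 7↦9, 8↦6, 9↦10, 10↦10]  zeros at y ∈ ∅
  x = 8: [0↦4, 1↦6, 2↦4, 3↦9, 4↦10, 5↦7, 6↦0, 7↦0, 8↦7, 9↦10, 10↦9]  zeros at y ∈ {6, 7}
  x = 9: [0↦0, 1↦1, 2↦9, 3↦2, 4↦2, 5↦9, 6↦1, 7↦0, 8↦6, 9↦8, 10↦6]  zeros at y ∈ {0, 7}
  x = 10: [0↦5, 1↦5, 2↦1, 3↦4, 4↦3, 5↦9, 6↦0, 7↦9, 8↦3, 9↦4, 10↦1]  zeros at y ∈ {6}
Collecting zeros: affine points = {(3, 5), (4, 0), (4, 4), (5, 4), (5, 5), (8, 6), (8, 7), (9, 0), (9, 7), (10, 6)}.
Total count |C(F_11)_aff| = 10.


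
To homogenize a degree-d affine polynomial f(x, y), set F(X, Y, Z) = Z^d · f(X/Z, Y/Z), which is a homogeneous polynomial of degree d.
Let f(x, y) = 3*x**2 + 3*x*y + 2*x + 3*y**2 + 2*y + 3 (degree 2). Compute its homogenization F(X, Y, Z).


F(X, Y, Z) = 3*X**2 + 3*X*Y + 2*X*Z + 3*Y**2 + 2*Y*Z + 3*Z**2

deg(f) = 2.
Substitute x = X/Z, y = Y/Z into f, then multiply by Z^2.
  monomial 3·x^2·y^0 ↦ 3·X^2·Y^0·Z^0.
  monomial 3·x^1·y^1 ↦ 3·X^1·Y^1·Z^0.
  monomial 2·x^1·y^0 ↦ 2·X^1·Y^0·Z^1.
  monomial 3·x^0·y^2 ↦ 3·X^0·Y^2·Z^0.
  monomial 2·x^0·y^1 ↦ 2·X^0·Y^1·Z^1.
  monomial 3·x^0·y^0 ↦ 3·X^0·Y^0·Z^2.
Collecting: F(X, Y, Z) = 3*X**2 + 3*X*Y + 2*X*Z + 3*Y**2 + 2*Y*Z + 3*Z**2.


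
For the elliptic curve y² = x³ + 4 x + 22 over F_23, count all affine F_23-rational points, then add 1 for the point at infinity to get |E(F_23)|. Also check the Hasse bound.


Affine points = {(1, 2), (1, 21), (5, 11), (5, 12), (6, 3), (6, 20), (7, 5), (7, 18), (10, 2), (10, 21), (12, 2), (12, 21), (14, 4), (14, 19), (17, 9), (17, 14), (20, 11), (20, 12), (21, 11), (21, 12)}; affine count = 20; |E(F_23)| = 21.

Discriminant check: Δ ∝ 4a³ + 27b² = 4·4³ + 27·22² = 4·64 + 27·484 ≡ 7 (mod 23). Nonzero ⇒ E is nonsingular.
For each x ∈ F_23, compute rhs = x³ + 4·x + 22 mod 23, then count y ∈ F_23 with y² ≡ rhs.
  x = 0: rhs = 22, matching y values: none (0 points).
  x = 1: rhs = 4, matching y values: 2, 21 (2 points).
  x = 2: rhs = 15, matching y values: none (0 points).
  x = 3: rhs = 15, matching y values: none (0 points).
  x = 4: rhs = 10, matching y values: none (0 points).
  x = 5: rhs = 6, matching y values: 11, 12 (2 points).
  x = 6: rhs = 9, matching y values: 3, 20 (2 points).
  x = 7: rhs = 2, matching y values: 5, 18 (2 points).
  x = 8: rhs = 14, matching y values: none (0 points).
  x = 9: rhs = 5, matching y values: none (0 points).
  x = 10: rhs = 4, matching y values: 2, 21 (2 points).
  x = 11: rhs = 17, matching y values: none (0 points).
  x = 12: rhs = 4, matching y values: 2, 21 (2 points).
  x = 13: rhs = 17, matching y values: none (0 points).
  x = 14: rhs = 16, matching y values: 4, 19 (2 points).
  x = 15: rhs = 7, matching y values: none (0 points).
  x = 16: rhs = 19, matching y values: none (0 points).
  x = 17: rhs = 12, matching y values: 9, 14 (2 points).
  x = 18: rhs = 15, matching y values: none (0 points).
  x = 19: rhs = 11, matching y values: none (0 points).
  x = 20: rhs = 6, matching y values: 11, 12 (2 points).
  x = 21: rhs = 6, matching y values: 11, 12 (2 points).
  x = 22: rhs = 17, matching y values: none (0 points).
Total affine count: 20.
Full point count |E(F_23)| = 20 + 1 = 21.
Hasse bound: |21 − (23+1)| = |-3| = 3 ≤ 2√23 ≈ 9.5917 ✓.


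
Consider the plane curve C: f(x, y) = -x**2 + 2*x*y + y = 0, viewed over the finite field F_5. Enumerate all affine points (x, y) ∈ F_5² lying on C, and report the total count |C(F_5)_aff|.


Affine F_5-points: {(0, 0), (1, 2), (3, 2), (4, 4)}; count = 4.

For each of the 25 pairs (x, y) ∈ F_5², evaluate f(x, y) mod 5. Record the zeros.
  x = 0: [0↦0, 1↦1, 2↦2, 3↦3, 4↦4]  zeros at y ∈ {0}
  x = 1: [0↦4, 1↦2, 2↦0, 3↦3, 4↦1]  zeros at y ∈ {2}
  x = 2: [0↦1, 1↦1, 2↦1, 3↦1, 4↦1]  zeros at y ∈ ∅
  x = 3: [0↦1, 1↦3, 2↦0, 3↦2, 4↦4]  zeros at y ∈ {2}
  x = 4: [0↦4, 1↦3, 2↦2, 3↦1, 4↦0]  zeros at y ∈ {4}
Collecting zeros: affine points = {(0, 0), (1, 2), (3, 2), (4, 4)}.
Total count |C(F_5)_aff| = 4.


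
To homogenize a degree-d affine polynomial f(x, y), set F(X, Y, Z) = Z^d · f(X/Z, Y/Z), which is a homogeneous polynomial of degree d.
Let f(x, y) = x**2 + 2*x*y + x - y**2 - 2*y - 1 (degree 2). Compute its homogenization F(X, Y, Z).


F(X, Y, Z) = X**2 + 2*X*Y + X*Z - Y**2 - 2*Y*Z - Z**2

deg(f) = 2.
Substitute x = X/Z, y = Y/Z into f, then multiply by Z^2.
  monomial 1·x^2·y^0 ↦ 1·X^2·Y^0·Z^0.
  monomial 2·x^1·y^1 ↦ 2·X^1·Y^1·Z^0.
  monomial 1·x^1·y^0 ↦ 1·X^1·Y^0·Z^1.
  monomial -1·x^0·y^2 ↦ -1·X^0·Y^2·Z^0.
  monomial -2·x^0·y^1 ↦ -2·X^0·Y^1·Z^1.
  monomial -1·x^0·y^0 ↦ -1·X^0·Y^0·Z^2.
Collecting: F(X, Y, Z) = X**2 + 2*X*Y + X*Z - Y**2 - 2*Y*Z - Z**2.


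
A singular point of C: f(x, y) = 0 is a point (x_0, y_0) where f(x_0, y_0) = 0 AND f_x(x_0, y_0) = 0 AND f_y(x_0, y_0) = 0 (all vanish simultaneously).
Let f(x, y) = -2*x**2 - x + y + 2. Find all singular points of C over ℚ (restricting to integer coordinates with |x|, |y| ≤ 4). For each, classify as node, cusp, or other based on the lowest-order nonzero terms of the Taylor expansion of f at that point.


No singular points in the scanned grid; C is smooth there.

Compute partial derivatives:
  f_x = -4*x - 1.
  f_y = 1.
f_y = 1 is a nonzero constant, so f_y never vanishes: no point (x, y) can satisfy f = f_x = f_y = 0. In particular no (x, y) ∈ {−4, ..., 4}² is singular; the curve is smooth.


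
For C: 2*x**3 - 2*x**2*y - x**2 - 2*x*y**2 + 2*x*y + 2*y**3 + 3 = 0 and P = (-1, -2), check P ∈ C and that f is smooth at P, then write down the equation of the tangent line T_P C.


Tangent line at P: -12*x + 12*y + 12 = 0.

Step 1: f(-1, -2) = 0, so P lies on C.
Step 2: partial derivatives
  f_x(x, y) = 6*x**2 - 4*x*y - 2*x - 2*y**2 + 2*y, f_y(x, y) = -2*x**2 - 4*x*y + 2*x + 6*y**2.
  f_x(P) = -12, f_y(P) = 12 (gradient nonzero, so P is smooth).
Step 3: tangent line at P: -12·(x − -1) + 12·(y − -2) = 0.
Expanding: -12*x + 12*y + 12 = 0.


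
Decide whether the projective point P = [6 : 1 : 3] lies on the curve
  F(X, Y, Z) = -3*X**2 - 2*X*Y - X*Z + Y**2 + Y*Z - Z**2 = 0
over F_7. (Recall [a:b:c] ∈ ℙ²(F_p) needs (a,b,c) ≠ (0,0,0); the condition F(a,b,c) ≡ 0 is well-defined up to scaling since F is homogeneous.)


F(6,1,3) ≡ 4 (mod 7); P is NOT on the curve.

Evaluate F(6, 1, 3) term-by-term (mod 7).
  -3*X**2 ↦ -3·36·1·1 = -108
  -2*X*Y ↦ -2·6·1·1 = -12
  -X*Z ↦ -1·6·1·3 = -18
  Y**2 ↦ 1·1·1·1 = 1
  Y*Z ↦ 1·1·1·3 = 3
  -Z**2 ↦ -1·1·1·9 = -9
Sum: F(6, 1, 3) = (-108) + (-12) + (-18) + (1) + (3) + (-9) = -143.
Reducing mod 7: -143 ≡ 4 (mod 7).
Since F(a, b, c) ≡ 4 ≠ 0 (mod 7), P does NOT lie on the curve.


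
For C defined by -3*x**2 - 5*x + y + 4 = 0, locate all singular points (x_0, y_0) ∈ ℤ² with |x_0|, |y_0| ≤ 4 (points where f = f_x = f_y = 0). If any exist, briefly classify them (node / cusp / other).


No singular points in the scanned grid; C is smooth there.

Compute partial derivatives:
  f_x = -6*x - 5.
  f_y = 1.
f_y = 1 is a nonzero constant, so f_y never vanishes: no point (x, y) can satisfy f = f_x = f_y = 0. In particular no (x, y) ∈ {−4, ..., 4}² is singular; the curve is smooth.


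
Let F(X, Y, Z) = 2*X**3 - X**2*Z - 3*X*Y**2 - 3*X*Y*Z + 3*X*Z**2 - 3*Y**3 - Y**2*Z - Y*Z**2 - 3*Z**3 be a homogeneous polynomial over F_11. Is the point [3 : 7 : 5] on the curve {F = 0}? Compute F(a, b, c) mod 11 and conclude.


F(3,7,5) ≡ 8 (mod 11); P is NOT on the curve.

Evaluate F(3, 7, 5) term-by-term (mod 11).
  2*X**3 ↦ 2·27·1·1 = 54
  -X**2*Z ↦ -1·9·1·5 = -45
  -3*X*Y**2 ↦ -3·3·49·1 = -441
  -3*X*Y*Z ↦ -3·3·7·5 = -315
  3*X*Z**2 ↦ 3·3·1·25 = 225
  -3*Y**3 ↦ -3·1·343·1 = -1029
  -Y**2*Z ↦ -1·1·49·5 = -245
  -Y*Z**2 ↦ -1·1·7·25 = -175
  -3*Z**3 ↦ -3·1·1·125 = -375
Sum: F(3, 7, 5) = (54) + (-45) + (-441) + (-315) + (225) + (-1029) + (-245) + (-175) + (-375) = -2346.
Reducing mod 11: -2346 ≡ 8 (mod 11).
Since F(a, b, c) ≡ 8 ≠ 0 (mod 11), P does NOT lie on the curve.


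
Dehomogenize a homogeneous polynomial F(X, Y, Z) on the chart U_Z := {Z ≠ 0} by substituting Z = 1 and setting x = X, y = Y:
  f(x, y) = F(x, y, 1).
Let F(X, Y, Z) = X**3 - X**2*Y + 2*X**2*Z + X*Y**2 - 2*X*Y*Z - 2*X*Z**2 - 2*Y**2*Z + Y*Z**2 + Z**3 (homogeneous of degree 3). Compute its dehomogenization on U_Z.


f(x, y) = x**3 - x**2*y + 2*x**2 + x*y**2 - 2*x*y - 2*x - 2*y**2 + y + 1

On U_Z we set Z = 1. Each monomial c·X^i·Y^j·Z^k in F becomes c·x^i·y^j·1^k = c·x^i·y^j.
Substituting Z = 1: F(X, Y, 1) = x**3 - x**2*y + 2*x**2 + x*y**2 - 2*x*y - 2*x - 2*y**2 + y + 1.
Note: deg(f) ≤ deg(F) = 3; strict inequality happens when F is divisible by Z (lost terms).


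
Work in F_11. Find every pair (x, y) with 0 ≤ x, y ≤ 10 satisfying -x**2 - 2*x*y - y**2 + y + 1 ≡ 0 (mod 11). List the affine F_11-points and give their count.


Affine F_11-points: {(0, 4), (0, 8), (1, 0), (1, 10), (3, 2), (3, 4), (4, 2), (6, 3), (6, 8), (10, 0), (10, 3)}; count = 11.

For each of the 121 pairs (x, y) ∈ F_11², evaluate f(x, y) mod 11. Record the zeros.
  x = 0: [0↦1, 1↦1, 2↦10, 3↦6, 4↦0, 5↦3, 6↦4, 7↦3, 8↦0, 9↦6, 10↦10]  zeros at y ∈ {4, 8}
  x = 1: [0↦0, 1↦9, 2↦5, 3↦10, 4↦2, 5↦3, 6↦2, 7↦10, 8↦5, 9↦9, 10↦0]  zeros at y ∈ {0, 10}
  x = 2: [0↦8, 1↦4, 2↦9, 3↦1, 4↦2, 5↦1, 6↦9, 7↦4, 8↦8, 9↦10, 10↦10]  zeros at y ∈ ∅
  x = 3: [0↦3, 1↦8, 2↦0, 3↦1, 4↦0, 5↦8, 6↦3, 7↦7, 8↦9, 9↦9, 10↦7]  zeros at y ∈ {2, 4}
  x = 4: [0↦7, 1↦10, 2↦0, 3↦10, 4↦7, 5↦2, 6↦6, 7↦8, 8↦8, 9↦6, 10↦2]  zeros at y ∈ {2}
  x = 5: [0↦9, 1↦10, 2↦9, 3↦6, 4↦1, 5↦5, 6↦7, 7↦7, 8↦5, 9↦1, 10↦6]  zeros at y ∈ ∅
  x = 6: [0↦9, 1↦8, 2↦5, 3↦0, 4↦4, 5↦6, 6↦6, 7↦4, 8↦0, 9↦5, 10↦8]  zeros at y ∈ {3, 8}
  x = 7: [0↦7, 1↦4, 2↦10, 3↦3, 4↦5, 5↦5, 6↦3, 7↦10, 8↦4, 9↦7, 10↦8]  zeros at y ∈ ∅
  x = 8: [0↦3, 1↦9, 2↦2, 3↦4, 4↦4, 5↦2, 6↦9, 7↦3, 8↦6, 9↦7, 10↦6]  zeros at y ∈ ∅
  x = 9: [0↦8, 1↦1, 2↦3, 3↦3, 4↦1, 5↦8, 6↦2, 7↦5, 8↦6, 9↦5, 10↦2]  zeros at y ∈ ∅
  x = 10: [0↦0, 1↦2, 2↦2, 3↦0, 4↦7, 5↦1, 6↦4, 7↦5, 8↦4, 9↦1, 10↦7]  zeros at y ∈ {0, 3}
Collecting zeros: affine points = {(0, 4), (0, 8), (1, 0), (1, 10), (3, 2), (3, 4), (4, 2), (6, 3), (6, 8), (10, 0), (10, 3)}.
Total count |C(F_11)_aff| = 11.


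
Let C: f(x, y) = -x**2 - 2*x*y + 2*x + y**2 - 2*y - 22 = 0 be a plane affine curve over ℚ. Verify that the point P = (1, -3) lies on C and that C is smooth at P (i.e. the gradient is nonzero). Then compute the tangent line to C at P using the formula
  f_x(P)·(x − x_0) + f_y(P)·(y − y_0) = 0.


Tangent line at P: 6*x - 10*y - 36 = 0.

Step 1: f(1, -3) = 0, so P lies on C.
Step 2: partial derivatives
  f_x(x, y) = -2*x - 2*y + 2, f_y(x, y) = -2*x + 2*y - 2.
  f_x(P) = 6, f_y(P) = -10 (gradient nonzero, so P is smooth).
Step 3: tangent line at P: 6·(x − 1) + -10·(y − -3) = 0.
Expanding: 6*x - 10*y - 36 = 0.


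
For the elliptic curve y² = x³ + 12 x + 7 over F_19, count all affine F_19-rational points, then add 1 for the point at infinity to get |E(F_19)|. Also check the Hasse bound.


Affine points = {(0, 8), (0, 11), (1, 1), (1, 18), (2, 1), (2, 18), (4, 9), (4, 10), (7, 4), (7, 15), (8, 8), (8, 11), (10, 5), (10, 14), (11, 8), (11, 11), (12, 6), (12, 13), (13, 2), (13, 17), (15, 3), (15, 16), (16, 1), (16, 18)}; affine count = 24; |E(F_19)| = 25.

Discriminant check: Δ ∝ 4a³ + 27b² = 4·12³ + 27·7² = 4·1728 + 27·49 ≡ 8 (mod 19). Nonzero ⇒ E is nonsingular.
For each x ∈ F_19, compute rhs = x³ + 12·x + 7 mod 19, then count y ∈ F_19 with y² ≡ rhs.
  x = 0: rhs = 7, matching y values: 8, 11 (2 points).
  x = 1: rhs = 1, matching y values: 1, 18 (2 points).
  x = 2: rhs = 1, matching y values: 1, 18 (2 points).
  x = 3: rhs = 13, matching y values: none (0 points).
  x = 4: rhs = 5, matching y values: 9, 10 (2 points).
  x = 5: rhs = 2, matching y values: none (0 points).
  x = 6: rhs = 10, matching y values: none (0 points).
  x = 7: rhs = 16, matching y values: 4, 15 (2 points).
  x = 8: rhs = 7, matching y values: 8, 11 (2 points).
  x = 9: rhs = 8, matching y values: none (0 points).
  x = 10: rhs = 6, matching y values: 5, 14 (2 points).
  x = 11: rhs = 7, matching y values: 8, 11 (2 points).
  x = 12: rhs = 17, matching y values: 6, 13 (2 points).
  x = 13: rhs = 4, matching y values: 2, 17 (2 points).
  x = 14: rhs = 12, matching y values: none (0 points).
  x = 15: rhs = 9, matching y values: 3, 16 (2 points).
  x = 16: rhs = 1, matching y values: 1, 18 (2 points).
  x = 17: rhs = 13, matching y values: none (0 points).
  x = 18: rhs = 13, matching y values: none (0 points).
Total affine count: 24.
Full point count |E(F_19)| = 24 + 1 = 25.
Hasse bound: |25 − (19+1)| = |5| = 5 ≤ 2√19 ≈ 8.7178 ✓.


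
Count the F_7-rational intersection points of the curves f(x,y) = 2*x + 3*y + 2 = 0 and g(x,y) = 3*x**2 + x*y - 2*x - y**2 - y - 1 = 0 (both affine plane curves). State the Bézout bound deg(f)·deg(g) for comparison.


Common zeros: {(0, 4), (4, 6)}; count = 2; Bézout bound = 2.

deg(f) = 1, deg(g) = 2, so Bézout bound = 2.
Scan x ∈ F_7. For each x, list the y ∈ F_7 with f(x, y) ≡ 0 and those with g(x, y) ≡ 0 (mod 7); the common zeros in that column are the intersection.
  x = 0: f ≡ 0 at y ∈ {4}; g ≡ 0 at y ∈ {2, 4}; common: {4}.
  x = 1: f ≡ 0 at y ∈ {1}; g ≡ 0 at y ∈ {0}; common: ∅.
  x = 2: f ≡ 0 at y ∈ {5}; g ≡ 0 at y ∈ {0, 1}; common: ∅.
  x = 3: f ≡ 0 at y ∈ {2}; g ≡ 0 at y ∈ {1}; common: ∅.
  x = 4: f ≡ 0 at y ∈ {6}; g ≡ 0 at y ∈ {4, 6}; common: {6}.
  x = 5: f ≡ 0 at y ∈ {3}; g ≡ 0 at y ∈ ∅; common: ∅.
  x = 6: f ≡ 0 at y ∈ {0}; g ≡ 0 at y ∈ ∅; common: ∅.
Collecting: common zeros = {(0, 4), (4, 6)}, so the count is 2.
Comparison with the Bézout bound: 2 ≤ 2 = deg(f)·deg(g), as expected for curves with no common component (the bound is attained).


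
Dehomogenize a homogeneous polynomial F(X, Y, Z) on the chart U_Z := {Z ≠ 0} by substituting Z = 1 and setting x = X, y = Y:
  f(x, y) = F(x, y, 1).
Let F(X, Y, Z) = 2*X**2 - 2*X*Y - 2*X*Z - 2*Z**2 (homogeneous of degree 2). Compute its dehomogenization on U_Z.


f(x, y) = 2*x**2 - 2*x*y - 2*x - 2

On U_Z we set Z = 1. Each monomial c·X^i·Y^j·Z^k in F becomes c·x^i·y^j·1^k = c·x^i·y^j.
Substituting Z = 1: F(X, Y, 1) = 2*x**2 - 2*x*y - 2*x - 2.
Note: deg(f) ≤ deg(F) = 2; strict inequality happens when F is divisible by Z (lost terms).


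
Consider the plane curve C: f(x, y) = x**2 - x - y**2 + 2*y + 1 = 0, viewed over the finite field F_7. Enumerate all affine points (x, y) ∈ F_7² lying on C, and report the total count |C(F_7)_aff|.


Affine F_7-points: {(0, 4), (0, 5), (1, 4), (1, 5), (2, 3), (2, 6), (3, 0), (3, 2), (4, 1), (5, 0), (5, 2), (6, 3), (6, 6)}; count = 13.

For each of the 49 pairs (x, y) ∈ F_7², evaluate f(x, y) mod 7. Record the zeros.
  x = 0: [0↦1, 1↦2, 2↦1, 3↦5, 4↦0, 5↦0, 6↦5]  zeros at y ∈ {4, 5}
  x = 1: [0↦1, 1↦2, 2↦1, 3↦5, 4↦0, 5↦0, 6↦5]  zeros at y ∈ {4, 5}
  x = 2: [0↦3, 1↦4, 2↦3, 3↦0, 4↦2, 5↦2, 6↦0]  zeros at y ∈ {3, 6}
  x = 3: [0↦0, 1↦1, 2↦0, 3↦4, 4↦6, 5↦6, 6↦4]  zeros at y ∈ {0, 2}
  x = 4: [0↦6, 1↦0, 2↦6, 3↦3, 4↦5, 5↦5, 6↦3]  zeros at y ∈ {1}
  x = 5: [0↦0, 1↦1, 2↦0, 3↦4, 4↦6, 5↦6, 6↦4]  zeros at y ∈ {0, 2}
  x = 6: [0↦3, 1↦4, 2↦3, 3↦0, 4↦2, 5↦2, 6↦0]  zeros at y ∈ {3, 6}
Collecting zeros: affine points = {(0, 4), (0, 5), (1, 4), (1, 5), (2, 3), (2, 6), (3, 0), (3, 2), (4, 1), (5, 0), (5, 2), (6, 3), (6, 6)}.
Total count |C(F_7)_aff| = 13.


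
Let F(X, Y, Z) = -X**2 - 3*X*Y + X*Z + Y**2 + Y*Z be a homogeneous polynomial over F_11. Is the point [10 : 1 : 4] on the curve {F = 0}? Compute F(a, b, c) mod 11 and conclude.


F(10,1,4) ≡ 3 (mod 11); P is NOT on the curve.

Evaluate F(10, 1, 4) term-by-term (mod 11).
  -X**2 ↦ -1·100·1·1 = -100
  -3*X*Y ↦ -3·10·1·1 = -30
  X*Z ↦ 1·10·1·4 = 40
  Y**2 ↦ 1·1·1·1 = 1
  Y*Z ↦ 1·1·1·4 = 4
Sum: F(10, 1, 4) = (-100) + (-30) + (40) + (1) + (4) = -85.
Reducing mod 11: -85 ≡ 3 (mod 11).
Since F(a, b, c) ≡ 3 ≠ 0 (mod 11), P does NOT lie on the curve.


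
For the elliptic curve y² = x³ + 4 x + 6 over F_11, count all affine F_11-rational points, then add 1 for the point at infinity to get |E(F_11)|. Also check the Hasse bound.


Affine points = {(1, 0), (2, 0), (3, 1), (3, 10), (4, 3), (4, 8), (6, 2), (6, 9), (7, 5), (7, 6), (8, 0), (9, 1), (9, 10), (10, 1), (10, 10)}; affine count = 15; |E(F_11)| = 16.

Discriminant check: Δ ∝ 4a³ + 27b² = 4·4³ + 27·6² = 4·64 + 27·36 ≡ 7 (mod 11). Nonzero ⇒ E is nonsingular.
For each x ∈ F_11, compute rhs = x³ + 4·x + 6 mod 11, then count y ∈ F_11 with y² ≡ rhs.
  x = 0: rhs = 6, matching y values: none (0 points).
  x = 1: rhs = 0, matching y values: 0 (1 points).
  x = 2: rhs = 0, matching y values: 0 (1 points).
  x = 3: rhs = 1, matching y values: 1, 10 (2 points).
  x = 4: rhs = 9, matching y values: 3, 8 (2 points).
  x = 5: rhs = 8, matching y values: none (0 points).
  x = 6: rhs = 4, matching y values: 2, 9 (2 points).
  x = 7: rhs = 3, matching y values: 5, 6 (2 points).
  x = 8: rhs = 0, matching y values: 0 (1 points).
  x = 9: rhs = 1, matching y values: 1, 10 (2 points).
  x = 10: rhs = 1, matching y values: 1, 10 (2 points).
Total affine count: 15.
Full point count |E(F_11)| = 15 + 1 = 16.
Hasse bound: |16 − (11+1)| = |4| = 4 ≤ 2√11 ≈ 6.6332 ✓.


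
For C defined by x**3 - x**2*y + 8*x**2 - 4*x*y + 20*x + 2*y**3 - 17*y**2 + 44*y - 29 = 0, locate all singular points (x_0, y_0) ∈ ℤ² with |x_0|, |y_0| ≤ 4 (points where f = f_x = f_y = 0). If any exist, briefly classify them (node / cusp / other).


Singular points: {(-2, 3)}; classification: node.

Compute partial derivatives:
  f_x = 3*x**2 - 2*x*y + 16*x - 4*y + 20.
  f_y = -x**2 - 4*x + 6*y**2 - 34*y + 44.
Scan x_0 ∈ {−4, ..., 4}. For each x_0, f_y(x_0, y) is a polynomial in y; find its integer roots y ∈ {−4, ..., 4}, then test f_x and f at those candidates.
  x = -4: f_y(-4, y) = 6*y**2 - 34*y + 44; vanishes at y ∈ {2}. (-4, 2): f_x = 12 ≠ 0.
  x = -3: f_y(-3, y) = 6*y**2 - 34*y + 47; no integer root y with |y| ≤ 4.
  x = -2: f_y(-2, y) = 6*y**2 - 34*y + 48; vanishes at y ∈ {3}. (-2, 3): f_x = 0, f = 0 — SINGULAR.
  x = -1: f_y(-1, y) = 6*y**2 - 34*y + 47; no integer root y with |y| ≤ 4.
  x = 0: f_y(0, y) = 6*y**2 - 34*y + 44; vanishes at y ∈ {2}. (0, 2): f_x = 12 ≠ 0.
  x = 1: f_y(1, y) = 6*y**2 - 34*y + 39; no integer root y with |y| ≤ 4.
  x = 2: f_y(2, y) = 6*y**2 - 34*y + 32; no integer root y with |y| ≤ 4.
  x = 3: f_y(3, y) = 6*y**2 - 34*y + 23; no integer root y with |y| ≤ 4.
  x = 4: f_y(4, y) = 6*y**2 - 34*y + 12; no integer root y with |y| ≤ 4.
Only singular point on the grid: (-2, 3).
Classify: substitute x = -2 + u, y = 3 + v and expand: f = u**3 - u**2*v - u**2 + 2*v**3 + v**2.
No constant or linear terms (consistent with a singular point). Quadratic part: -u**2 + v**2. Cubic part: u**3 - u**2*v + 2*v**3.
The quadratic part v**2 - u**2 = (v − u)(v + u) splits into two distinct linear factors, so there are two distinct tangent lines y − 3 = ±(x − -2) — this is a node (ordinary double point).
Classification: node.


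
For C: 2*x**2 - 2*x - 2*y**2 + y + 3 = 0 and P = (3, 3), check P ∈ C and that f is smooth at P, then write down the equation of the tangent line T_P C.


Tangent line at P: 10*x - 11*y + 3 = 0.

Step 1: f(3, 3) = 0, so P lies on C.
Step 2: partial derivatives
  f_x(x, y) = 4*x - 2, f_y(x, y) = 1 - 4*y.
  f_x(P) = 10, f_y(P) = -11 (gradient nonzero, so P is smooth).
Step 3: tangent line at P: 10·(x − 3) + -11·(y − 3) = 0.
Expanding: 10*x - 11*y + 3 = 0.


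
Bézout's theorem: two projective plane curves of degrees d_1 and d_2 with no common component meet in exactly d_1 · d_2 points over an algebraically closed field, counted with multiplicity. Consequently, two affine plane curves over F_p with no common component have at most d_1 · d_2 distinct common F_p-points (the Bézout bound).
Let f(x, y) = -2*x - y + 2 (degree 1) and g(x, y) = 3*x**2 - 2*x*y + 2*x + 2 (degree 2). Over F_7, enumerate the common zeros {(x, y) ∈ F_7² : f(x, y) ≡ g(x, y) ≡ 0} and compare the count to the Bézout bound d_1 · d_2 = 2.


Common zeros: {(1, 0)}; count = 1; Bézout bound = 2.

deg(f) = 1, deg(g) = 2, so Bézout bound = 2.
Scan x ∈ F_7. For each x, list the y ∈ F_7 with f(x, y) ≡ 0 and those with g(x, y) ≡ 0 (mod 7); the common zeros in that column are the intersection.
  x = 0: f ≡ 0 at y ∈ {2}; g ≡ 0 at y ∈ ∅; common: ∅.
  x = 1: f ≡ 0 at y ∈ {0}; g ≡ 0 at y ∈ {0}; common: {0}.
  x = 2: f ≡ 0 at y ∈ {5}; g ≡ 0 at y ∈ {1}; common: ∅.
  x = 3: f ≡ 0 at y ∈ {3}; g ≡ 0 at y ∈ {0}; common: ∅.
  x = 4: f ≡ 0 at y ∈ {1}; g ≡ 0 at y ∈ {2}; common: ∅.
  x = 5: f ≡ 0 at y ∈ {6}; g ≡ 0 at y ∈ {1}; common: ∅.
  x = 6: f ≡ 0 at y ∈ {4}; g ≡ 0 at y ∈ {2}; common: ∅.
Collecting: common zeros = {(1, 0)}, so the count is 1.
Comparison with the Bézout bound: 1 ≤ 2 = deg(f)·deg(g), as expected for curves with no common component (the affine F_7-count falls short of the bound because intersections may lie at infinity, over extension fields, or carry multiplicity).


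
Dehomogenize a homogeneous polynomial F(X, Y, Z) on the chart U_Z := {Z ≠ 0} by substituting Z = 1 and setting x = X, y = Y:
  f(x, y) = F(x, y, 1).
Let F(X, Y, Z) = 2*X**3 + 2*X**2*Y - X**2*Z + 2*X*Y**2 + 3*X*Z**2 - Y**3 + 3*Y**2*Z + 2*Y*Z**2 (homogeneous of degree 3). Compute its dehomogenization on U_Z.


f(x, y) = 2*x**3 + 2*x**2*y - x**2 + 2*x*y**2 + 3*x - y**3 + 3*y**2 + 2*y

On U_Z we set Z = 1. Each monomial c·X^i·Y^j·Z^k in F becomes c·x^i·y^j·1^k = c·x^i·y^j.
Substituting Z = 1: F(X, Y, 1) = 2*x**3 + 2*x**2*y - x**2 + 2*x*y**2 + 3*x - y**3 + 3*y**2 + 2*y.
Note: deg(f) ≤ deg(F) = 3; strict inequality happens when F is divisible by Z (lost terms).


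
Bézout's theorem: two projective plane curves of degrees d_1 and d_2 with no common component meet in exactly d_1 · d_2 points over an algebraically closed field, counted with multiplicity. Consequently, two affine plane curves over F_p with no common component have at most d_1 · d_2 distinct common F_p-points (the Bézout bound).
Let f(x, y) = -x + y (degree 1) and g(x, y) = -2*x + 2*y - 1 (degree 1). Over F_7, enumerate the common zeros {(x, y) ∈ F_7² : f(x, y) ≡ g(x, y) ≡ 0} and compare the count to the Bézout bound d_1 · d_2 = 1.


Common zeros: ∅; count = 0; Bézout bound = 1.

deg(f) = 1, deg(g) = 1, so Bézout bound = 1.
Scan x ∈ F_7. For each x, list the y ∈ F_7 with f(x, y) ≡ 0 and those with g(x, y) ≡ 0 (mod 7); the common zeros in that column are the intersection.
  x = 0: f ≡ 0 at y ∈ {0}; g ≡ 0 at y ∈ {4}; common: ∅.
  x = 1: f ≡ 0 at y ∈ {1}; g ≡ 0 at y ∈ {5}; common: ∅.
  x = 2: f ≡ 0 at y ∈ {2}; g ≡ 0 at y ∈ {6}; common: ∅.
  x = 3: f ≡ 0 at y ∈ {3}; g ≡ 0 at y ∈ {0}; common: ∅.
  x = 4: f ≡ 0 at y ∈ {4}; g ≡ 0 at y ∈ {1}; common: ∅.
  x = 5: f ≡ 0 at y ∈ {5}; g ≡ 0 at y ∈ {2}; common: ∅.
  x = 6: f ≡ 0 at y ∈ {6}; g ≡ 0 at y ∈ {3}; common: ∅.
Collecting: common zeros = ∅, so the count is 0.
Comparison with the Bézout bound: 0 ≤ 1 = deg(f)·deg(g), as expected for curves with no common component (the affine F_7-count falls short of the bound because intersections may lie at infinity, over extension fields, or carry multiplicity).


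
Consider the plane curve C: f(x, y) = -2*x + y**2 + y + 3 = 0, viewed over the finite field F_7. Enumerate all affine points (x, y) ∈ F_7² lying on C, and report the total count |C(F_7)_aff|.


Affine F_7-points: {(1, 2), (1, 4), (4, 3), (5, 0), (5, 6), (6, 1), (6, 5)}; count = 7.

For each of the 49 pairs (x, y) ∈ F_7², evaluate f(x, y) mod 7. Record the zeros.
  x = 0: [0↦3, 1↦5, 2↦2, 3↦1, 4↦2, 5↦5, 6↦3]  zeros at y ∈ ∅
  x = 1: [0↦1, 1↦3, 2↦0, 3↦6, 4↦0, 5↦3, 6↦1]  zeros at y ∈ {2, 4}
  x = 2: [0↦6, 1↦1, 2↦5, 3↦4, 4↦5, 5↦1, 6↦6]  zeros at y ∈ ∅
  x = 3: [0↦4, 1↦6, 2↦3, 3↦2, 4↦3, 5↦6, 6↦4]  zeros at y ∈ ∅
  x = 4: [0↦2, 1↦4, 2↦1, 3↦0, 4↦1, 5↦4, 6↦2]  zeros at y ∈ {3}
  x = 5: [0↦0, 1↦2, 2↦6, 3↦5, 4↦6, 5↦2, 6↦0]  zeros at y ∈ {0, 6}
  x = 6: [0↦5, 1↦0, 2↦4, 3↦3, 4↦4, 5↦0, 6↦5]  zeros at y ∈ {1, 5}
Collecting zeros: affine points = {(1, 2), (1, 4), (4, 3), (5, 0), (5, 6), (6, 1), (6, 5)}.
Total count |C(F_7)_aff| = 7.


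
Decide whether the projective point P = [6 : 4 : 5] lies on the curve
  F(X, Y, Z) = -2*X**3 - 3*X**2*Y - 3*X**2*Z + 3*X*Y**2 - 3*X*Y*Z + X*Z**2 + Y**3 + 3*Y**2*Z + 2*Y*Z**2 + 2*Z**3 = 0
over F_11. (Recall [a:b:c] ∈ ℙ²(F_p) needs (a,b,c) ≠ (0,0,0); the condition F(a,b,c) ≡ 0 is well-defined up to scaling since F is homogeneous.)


F(6,4,5) ≡ 0 (mod 11); P is on the curve.

Evaluate F(6, 4, 5) term-by-term (mod 11).
  -2*X**3 ↦ -2·216·1·1 = -432
  -3*X**2*Y ↦ -3·36·4·1 = -432
  -3*X**2*Z ↦ -3·36·1·5 = -540
  3*X*Y**2 ↦ 3·6·16·1 = 288
  -3*X*Y*Z ↦ -3·6·4·5 = -360
  X*Z**2 ↦ 1·6·1·25 = 150
  Y**3 ↦ 1·1·64·1 = 64
  3*Y**2*Z ↦ 3·1·16·5 = 240
  2*Y*Z**2 ↦ 2·1·4·25 = 200
  2*Z**3 ↦ 2·1·1·125 = 250
Sum: F(6, 4, 5) = (-432) + (-432) + (-540) + (288) + (-360) + (150) + (64) + (240) + (200) + (250) = -572.
Reducing mod 11: -572 ≡ 0 (mod 11).
Since F(a, b, c) ≡ 0 (mod 11), P lies on the curve.


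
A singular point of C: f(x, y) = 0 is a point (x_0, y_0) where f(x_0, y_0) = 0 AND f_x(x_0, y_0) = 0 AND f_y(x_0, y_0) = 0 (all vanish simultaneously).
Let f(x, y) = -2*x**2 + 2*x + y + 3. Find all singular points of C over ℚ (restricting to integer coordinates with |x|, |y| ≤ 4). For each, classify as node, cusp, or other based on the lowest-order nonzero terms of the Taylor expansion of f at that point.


No singular points in the scanned grid; C is smooth there.

Compute partial derivatives:
  f_x = 2 - 4*x.
  f_y = 1.
f_y = 1 is a nonzero constant, so f_y never vanishes: no point (x, y) can satisfy f = f_x = f_y = 0. In particular no (x, y) ∈ {−4, ..., 4}² is singular; the curve is smooth.


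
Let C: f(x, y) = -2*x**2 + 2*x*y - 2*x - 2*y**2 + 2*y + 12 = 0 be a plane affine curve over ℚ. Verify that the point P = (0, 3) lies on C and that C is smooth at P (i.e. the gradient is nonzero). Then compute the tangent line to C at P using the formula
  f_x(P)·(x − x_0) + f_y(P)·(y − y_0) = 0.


Tangent line at P: 4*x - 10*y + 30 = 0.

Step 1: f(0, 3) = 0, so P lies on C.
Step 2: partial derivatives
  f_x(x, y) = -4*x + 2*y - 2, f_y(x, y) = 2*x - 4*y + 2.
  f_x(P) = 4, f_y(P) = -10 (gradient nonzero, so P is smooth).
Step 3: tangent line at P: 4·(x − 0) + -10·(y − 3) = 0.
Expanding: 4*x - 10*y + 30 = 0.


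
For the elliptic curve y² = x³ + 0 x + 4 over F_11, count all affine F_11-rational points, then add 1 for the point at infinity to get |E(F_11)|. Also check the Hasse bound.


Affine points = {(0, 2), (0, 9), (1, 4), (1, 7), (2, 1), (2, 10), (3, 3), (3, 8), (6, 0), (10, 5), (10, 6)}; affine count = 11; |E(F_11)| = 12.

Discriminant check: Δ ∝ 4a³ + 27b² = 4·0³ + 27·4² = 4·0 + 27·16 ≡ 3 (mod 11). Nonzero ⇒ E is nonsingular.
For each x ∈ F_11, compute rhs = x³ + 0·x + 4 mod 11, then count y ∈ F_11 with y² ≡ rhs.
  x = 0: rhs = 4, matching y values: 2, 9 (2 points).
  x = 1: rhs = 5, matching y values: 4, 7 (2 points).
  x = 2: rhs = 1, matching y values: 1, 10 (2 points).
  x = 3: rhs = 9, matching y values: 3, 8 (2 points).
  x = 4: rhs = 2, matching y values: none (0 points).
  x = 5: rhs = 8, matching y values: none (0 points).
  x = 6: rhs = 0, matching y values: 0 (1 points).
  x = 7: rhs = 6, matching y values: none (0 points).
  x = 8: rhs = 10, matching y values: none (0 points).
  x = 9: rhs = 7, matching y values: none (0 points).
  x = 10: rhs = 3, matching y values: 5, 6 (2 points).
Total affine count: 11.
Full point count |E(F_11)| = 11 + 1 = 12.
Hasse bound: |12 − (11+1)| = |0| = 0 ≤ 2√11 ≈ 6.6332 ✓.


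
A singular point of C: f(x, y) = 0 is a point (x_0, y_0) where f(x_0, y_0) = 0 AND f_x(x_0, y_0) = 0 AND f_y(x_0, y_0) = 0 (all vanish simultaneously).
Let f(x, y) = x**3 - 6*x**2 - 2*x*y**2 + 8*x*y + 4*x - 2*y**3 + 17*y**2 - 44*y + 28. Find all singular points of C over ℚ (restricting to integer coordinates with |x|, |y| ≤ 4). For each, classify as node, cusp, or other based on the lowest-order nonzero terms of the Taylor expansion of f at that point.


Singular points: {(2, 2)}; classification: cusp.

Compute partial derivatives:
  f_x = 3*x**2 - 12*x - 2*y**2 + 8*y + 4.
  f_y = -4*x*y + 8*x - 6*y**2 + 34*y - 44.
Scan x_0 ∈ {−4, ..., 4}. For each x_0, f_y(x_0, y) is a polynomial in y; find its integer roots y ∈ {−4, ..., 4}, then test f_x and f at those candidates.
  x = -4: f_y(-4, y) = -6*y**2 + 50*y - 76; vanishes at y ∈ {2}. (-4, 2): f_x = 108 ≠ 0.
  x = -3: f_y(-3, y) = -6*y**2 + 46*y - 68; vanishes at y ∈ {2}. (-3, 2): f_x = 75 ≠ 0.
  x = -2: f_y(-2, y) = -6*y**2 + 42*y - 60; vanishes at y ∈ {2}. (-2, 2): f_x = 48 ≠ 0.
  x = -1: f_y(-1, y) = -6*y**2 + 38*y - 52; vanishes at y ∈ {2}. (-1, 2): f_x = 27 ≠ 0.
  x = 0: f_y(0, y) = -6*y**2 + 34*y - 44; vanishes at y ∈ {2}. (0, 2): f_x = 12 ≠ 0.
  x = 1: f_y(1, y) = -6*y**2 + 30*y - 36; vanishes at y ∈ {2, 3}. (1, 2): f_x = 3 ≠ 0; (1, 3): f_x = 1 ≠ 0.
  x = 2: f_y(2, y) = -6*y**2 + 26*y - 28; vanishes at y ∈ {2}. (2, 2): f_x = 0, f = 0 — SINGULAR.
  x = 3: f_y(3, y) = -6*y**2 + 22*y - 20; vanishes at y ∈ {2}. (3, 2): f_x = 3 ≠ 0.
  x = 4: f_y(4, y) = -6*y**2 + 18*y - 12; vanishes at y ∈ {1, 2}. (4, 1): f_x = 10 ≠ 0; (4, 2): f_x = 12 ≠ 0.
Only singular point on the grid: (2, 2).
Classify: substitute x = 2 + u, y = 2 + v and expand: f = u**3 - 2*u*v**2 - 2*v**3 + v**2.
No constant or linear terms (consistent with a singular point). Quadratic part: v**2. Cubic part: u**3 - 2*u*v**2 - 2*v**3.
The quadratic part v**2 is a perfect square, so there is a single (double) tangent line v = 0, i.e. y = 2. Restricting the cubic part to that line (v = 0) leaves u**3 ≠ 0, so f is not divisible by v and the branch is v² ≈ -u**3 to lowest order — this is a cusp.
Classification: cusp.


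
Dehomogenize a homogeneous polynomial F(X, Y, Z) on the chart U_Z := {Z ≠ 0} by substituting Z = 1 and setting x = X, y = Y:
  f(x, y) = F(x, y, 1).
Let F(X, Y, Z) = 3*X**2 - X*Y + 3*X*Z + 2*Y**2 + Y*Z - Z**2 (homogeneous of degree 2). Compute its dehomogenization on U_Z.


f(x, y) = 3*x**2 - x*y + 3*x + 2*y**2 + y - 1

On U_Z we set Z = 1. Each monomial c·X^i·Y^j·Z^k in F becomes c·x^i·y^j·1^k = c·x^i·y^j.
Substituting Z = 1: F(X, Y, 1) = 3*x**2 - x*y + 3*x + 2*y**2 + y - 1.
Note: deg(f) ≤ deg(F) = 2; strict inequality happens when F is divisible by Z (lost terms).


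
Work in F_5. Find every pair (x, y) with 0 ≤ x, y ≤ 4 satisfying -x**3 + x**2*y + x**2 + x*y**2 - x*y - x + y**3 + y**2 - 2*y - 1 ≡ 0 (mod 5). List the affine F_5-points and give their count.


Affine F_5-points: {(1, 2), (2, 4), (3, 2), (4, 2)}; count = 4.

For each of the 25 pairs (x, y) ∈ F_5², evaluate f(x, y) mod 5. Record the zeros.
  x = 0: [0↦4, 1↦4, 2↦2, 3↦4, 4↦1]  zeros at y ∈ ∅
  x = 1: [0↦3, 1↦4, 2↦0, 3↦2, 4↦1]  zeros at y ∈ {2}
  x = 2: [0↦3, 1↦2, 2↦3, 3↦2, 4↦0]  zeros at y ∈ {4}
  x = 3: [0↦3, 1↦2, 2↦0, 3↦3, 4↦2]  zeros at y ∈ {2}
  x = 4: [0↦2, 1↦3, 2↦0, 3↦4, 4↦1]  zeros at y ∈ {2}
Collecting zeros: affine points = {(1, 2), (2, 4), (3, 2), (4, 2)}.
Total count |C(F_5)_aff| = 4.


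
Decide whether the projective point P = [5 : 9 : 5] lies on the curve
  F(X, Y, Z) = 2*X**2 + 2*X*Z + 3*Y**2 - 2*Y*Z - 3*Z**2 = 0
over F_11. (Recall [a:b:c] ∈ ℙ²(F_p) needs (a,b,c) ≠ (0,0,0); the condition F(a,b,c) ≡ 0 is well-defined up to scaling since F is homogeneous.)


F(5,9,5) ≡ 2 (mod 11); P is NOT on the curve.

Evaluate F(5, 9, 5) term-by-term (mod 11).
  2*X**2 ↦ 2·25·1·1 = 50
  2*X*Z ↦ 2·5·1·5 = 50
  3*Y**2 ↦ 3·1·81·1 = 243
  -2*Y*Z ↦ -2·1·9·5 = -90
  -3*Z**2 ↦ -3·1·1·25 = -75
Sum: F(5, 9, 5) = (50) + (50) + (243) + (-90) + (-75) = 178.
Reducing mod 11: 178 ≡ 2 (mod 11).
Since F(a, b, c) ≡ 2 ≠ 0 (mod 11), P does NOT lie on the curve.


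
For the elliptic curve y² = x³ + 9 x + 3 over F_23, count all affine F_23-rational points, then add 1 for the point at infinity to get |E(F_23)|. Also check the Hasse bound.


Affine points = {(0, 7), (0, 16), (1, 6), (1, 17), (2, 11), (2, 12), (5, 9), (5, 14), (7, 8), (7, 15), (8, 9), (8, 14), (9, 10), (9, 13), (10, 9), (10, 14), (17, 3), (17, 20), (19, 8), (19, 15), (20, 8), (20, 15), (21, 0), (22, 4), (22, 19)}; affine count = 25; |E(F_23)| = 26.

Discriminant check: Δ ∝ 4a³ + 27b² = 4·9³ + 27·3² = 4·729 + 27·9 ≡ 8 (mod 23). Nonzero ⇒ E is nonsingular.
For each x ∈ F_23, compute rhs = x³ + 9·x + 3 mod 23, then count y ∈ F_23 with y² ≡ rhs.
  x = 0: rhs = 3, matching y values: 7, 16 (2 points).
  x = 1: rhs = 13, matching y values: 6, 17 (2 points).
  x = 2: rhs = 6, matching y values: 11, 12 (2 points).
  x = 3: rhs = 11, matching y values: none (0 points).
  x = 4: rhs = 11, matching y values: none (0 points).
  x = 5: rhs = 12, matching y values: 9, 14 (2 points).
  x = 6: rhs = 20, matching y values: none (0 points).
  x = 7: rhs = 18, matching y values: 8, 15 (2 points).
  x = 8: rhs = 12, matching y values: 9, 14 (2 points).
  x = 9: rhs = 8, matching y values: 10, 13 (2 points).
  x = 10: rhs = 12, matching y values: 9, 14 (2 points).
  x = 11: rhs = 7, matching y values: none (0 points).
  x = 12: rhs = 22, matching y values: none (0 points).
  x = 13: rhs = 17, matching y values: none (0 points).
  x = 14: rhs = 21, matching y values: none (0 points).
  x = 15: rhs = 17, matching y values: none (0 points).
  x = 16: rhs = 11, matching y values: none (0 points).
  x = 17: rhs = 9, matching y values: 3, 20 (2 points).
  x = 18: rhs = 17, matching y values: none (0 points).
  x = 19: rhs = 18, matching y values: 8, 15 (2 points).
  x = 20: rhs = 18, matching y values: 8, 15 (2 points).
  x = 21: rhs = 0, matching y values: 0 (1 points).
  x = 22: rhs = 16, matching y values: 4, 19 (2 points).
Total affine count: 25.
Full point count |E(F_23)| = 25 + 1 = 26.
Hasse bound: |26 − (23+1)| = |2| = 2 ≤ 2√23 ≈ 9.5917 ✓.


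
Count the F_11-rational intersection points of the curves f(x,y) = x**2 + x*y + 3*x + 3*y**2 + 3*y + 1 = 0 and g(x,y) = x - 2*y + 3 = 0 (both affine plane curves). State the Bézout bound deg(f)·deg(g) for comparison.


Common zeros: {(5, 4)}; count = 1; Bézout bound = 2.

deg(f) = 2, deg(g) = 1, so Bézout bound = 2.
Scan x ∈ F_11. For each x, list the y ∈ F_11 with f(x, y) ≡ 0 and those with g(x, y) ≡ 0 (mod 11); the common zeros in that column are the intersection.
  x = 0: f ≡ 0 at y ∈ ∅; g ≡ 0 at y ∈ {7}; common: ∅.
  x = 1: f ≡ 0 at y ∈ {3}; g ≡ 0 at y ∈ {2}; common: ∅.
  x = 2: f ≡ 0 at y ∈ {0, 2}; g ≡ 0 at y ∈ {8}; common: ∅.
  x = 3: f ≡ 0 at y ∈ ∅; g ≡ 0 at y ∈ {3}; common: ∅.
  x = 4: f ≡ 0 at y ∈ {2, 3}; g ≡ 0 at y ∈ {9}; common: ∅.
  x = 5: f ≡ 0 at y ∈ {4, 8}; g ≡ 0 at y ∈ {4}; common: {4}.
  x = 6: f ≡ 0 at y ∈ {0, 8}; g ≡ 0 at y ∈ {10}; common: ∅.
  x = 7: f ≡ 0 at y ∈ ∅; g ≡ 0 at y ∈ {5}; common: ∅.
  x = 8: f ≡ 0 at y ∈ ∅; g ≡ 0 at y ∈ {0}; common: ∅.
  x = 9: f ≡ 0 at y ∈ ∅; g ≡ 0 at y ∈ {6}; common: ∅.
  x = 10: f ≡ 0 at y ∈ {4, 10}; g ≡ 0 at y ∈ {1}; common: ∅.
Collecting: common zeros = {(5, 4)}, so the count is 1.
Comparison with the Bézout bound: 1 ≤ 2 = deg(f)·deg(g), as expected for curves with no common component (the affine F_11-count falls short of the bound because intersections may lie at infinity, over extension fields, or carry multiplicity).


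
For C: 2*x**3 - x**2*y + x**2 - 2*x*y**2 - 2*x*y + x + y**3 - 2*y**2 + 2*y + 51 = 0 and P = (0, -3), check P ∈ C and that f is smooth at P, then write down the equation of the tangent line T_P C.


Tangent line at P: -11*x + 41*y + 123 = 0.

Step 1: f(0, -3) = 0, so P lies on C.
Step 2: partial derivatives
  f_x(x, y) = 6*x**2 - 2*x*y + 2*x - 2*y**2 - 2*y + 1, f_y(x, y) = -x**2 - 4*x*y - 2*x + 3*y**2 - 4*y + 2.
  f_x(P) = -11, f_y(P) = 41 (gradient nonzero, so P is smooth).
Step 3: tangent line at P: -11·(x − 0) + 41·(y − -3) = 0.
Expanding: -11*x + 41*y + 123 = 0.


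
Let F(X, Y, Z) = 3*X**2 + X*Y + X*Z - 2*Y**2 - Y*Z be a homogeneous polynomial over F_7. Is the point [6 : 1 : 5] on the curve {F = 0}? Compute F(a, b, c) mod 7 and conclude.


F(6,1,5) ≡ 4 (mod 7); P is NOT on the curve.

Evaluate F(6, 1, 5) term-by-term (mod 7).
  3*X**2 ↦ 3·36·1·1 = 108
  X*Y ↦ 1·6·1·1 = 6
  X*Z ↦ 1·6·1·5 = 30
  -2*Y**2 ↦ -2·1·1·1 = -2
  -Y*Z ↦ -1·1·1·5 = -5
Sum: F(6, 1, 5) = (108) + (6) + (30) + (-2) + (-5) = 137.
Reducing mod 7: 137 ≡ 4 (mod 7).
Since F(a, b, c) ≡ 4 ≠ 0 (mod 7), P does NOT lie on the curve.


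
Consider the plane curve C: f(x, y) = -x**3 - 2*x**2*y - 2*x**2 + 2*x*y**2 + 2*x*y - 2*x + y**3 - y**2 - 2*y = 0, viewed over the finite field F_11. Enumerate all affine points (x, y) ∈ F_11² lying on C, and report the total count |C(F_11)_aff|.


Affine F_11-points: {(0, 0), (0, 2), (0, 10), (2, 1), (3, 9), (3, 10), (4, 5), (6, 4), (7, 7), (8, 3), (8, 5), (8, 10), (9, 5), (9, 6)}; count = 14.

For each of the 121 pairs (x, y) ∈ F_11², evaluate f(x, y) mod 11. Record the zeros.
  x = 0: [0↦0, 1↦9, 2↦0, 3↦1, 4↦7, 5↦2, 6↦3, 7↦5, 8↦3, 9↦3, 10↦0]  zeros at y ∈ {0, 2, 10}
  x = 1: [0↦6, 1↦6, 2↦3, 3↦3, 4↦1, 5↦3, 6↦4, 7↦10, 8↦5, 9↦6, 10↦8]  zeros at y ∈ ∅
  x = 2: [0↦2, 1↦0, 2↦10, 3↦5, 4↦2, 5↦7, 6↦4, 7↦10, 8↦9, 9↦7, 10↦10]  zeros at y ∈ {1}
  x = 3: [0↦4, 1↦7, 2↦4, 3↦1, 4↦4, 5↦8, 6↦8, 7↦10, 8↦9, 9↦0, 10↦0]  zeros at y ∈ {9, 10}
  x = 4: [0↦6, 1↦10, 2↦1, 3↦7, 4↦1, 5↦0, 6↦10, 7↦4, 8↦10, 9↦1, 10↦5]  zeros at y ∈ {5}
  x = 5: [0↦2, 1↦3, 2↦6, 3↦6, 4↦9, 5↦10, 6↦4, 7↦8, 8↦6, 9↦4, 10↦8]  zeros at y ∈ ∅
  x = 6: [0↦8, 1↦2, 2↦2, 3↦3, 4↦0, 5↦10, 6↦6, 7↦5, 8↦2, 9↦3, 10↦3]  zeros at y ∈ {4}
  x = 7: [0↦7, 1↦1, 2↦5, 3↦3, 4↦1, 5↦5, 6↦10, 7↦0, 8↦3, 9↦3, 10↦6]  zeros at y ∈ {7}
  x = 8: [0↦4, 1↦5, 2↦9, 3↦0, 4↦6, 5↦0, 6↦10, 7↦9, 8↦3, 9↦9, 10↦0]  zeros at y ∈ {3, 5, 10}
  x = 9: [0↦4, 1↦8, 2↦8, 3↦10, 4↦9, 5↦0, 6↦0, 7↦4, 8↦7, 9↦4, 10↦1]  zeros at y ∈ {5, 6}
  x = 10: [0↦1, 1↦4, 2↦7, 3↦5, 4↦4, 5↦10, 6↦7, 7↦1, 8↦9, 9↦4, 10↦3]  zeros at y ∈ ∅
Collecting zeros: affine points = {(0, 0), (0, 2), (0, 10), (2, 1), (3, 9), (3, 10), (4, 5), (6, 4), (7, 7), (8, 3), (8, 5), (8, 10), (9, 5), (9, 6)}.
Total count |C(F_11)_aff| = 14.
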